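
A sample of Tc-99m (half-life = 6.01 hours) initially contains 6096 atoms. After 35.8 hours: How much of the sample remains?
N = N₀(1/2)^(t/t½) = 98.15 atoms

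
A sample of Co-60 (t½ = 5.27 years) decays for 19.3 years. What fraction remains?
N/N₀ = (1/2)^(t/t½) = 0.07899 = 7.9%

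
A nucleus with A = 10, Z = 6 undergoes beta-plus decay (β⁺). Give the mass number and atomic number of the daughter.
Daughter: A = 10, Z = 5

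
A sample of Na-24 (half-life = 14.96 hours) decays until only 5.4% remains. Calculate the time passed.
t = t½ × log₂(N₀/N) = 63 hours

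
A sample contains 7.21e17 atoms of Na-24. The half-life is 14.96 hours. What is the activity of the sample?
A = λN = 3.341e16 decays/hour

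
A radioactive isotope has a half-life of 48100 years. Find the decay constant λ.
λ = ln(2)/t½ = 1.441e-5 year⁻¹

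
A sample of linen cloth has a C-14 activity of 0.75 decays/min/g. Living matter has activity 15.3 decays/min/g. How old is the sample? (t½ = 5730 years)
Age = t½ × log₂(A₀/A) = 24930 years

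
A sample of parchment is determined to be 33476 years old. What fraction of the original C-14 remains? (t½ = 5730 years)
N/N₀ = (1/2)^(t/t½) = 0.01743 = 1.74%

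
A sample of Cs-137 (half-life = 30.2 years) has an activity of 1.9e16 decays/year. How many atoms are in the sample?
N = A/λ = 8.278e17 atoms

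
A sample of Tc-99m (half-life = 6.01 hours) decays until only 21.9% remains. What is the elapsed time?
t = t½ × log₂(N₀/N) = 13.17 hours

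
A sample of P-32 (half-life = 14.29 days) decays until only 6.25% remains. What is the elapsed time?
t = t½ × log₂(N₀/N) = 57.16 days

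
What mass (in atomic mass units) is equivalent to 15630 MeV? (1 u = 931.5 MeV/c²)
m = E/c² = 16.78 u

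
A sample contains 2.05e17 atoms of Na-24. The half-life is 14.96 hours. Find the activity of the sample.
A = λN = 9.498e15 decays/hour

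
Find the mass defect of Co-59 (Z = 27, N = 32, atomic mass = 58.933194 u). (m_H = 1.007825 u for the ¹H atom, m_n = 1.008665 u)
Δm = Z·m_H + N·m_n − M = 0.5554 u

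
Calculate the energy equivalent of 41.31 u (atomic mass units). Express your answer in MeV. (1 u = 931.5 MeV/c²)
E = mc² = 38480 MeV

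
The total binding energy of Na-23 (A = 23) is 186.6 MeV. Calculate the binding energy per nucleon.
B.E./A = 186.6/23 = 8.113 MeV/nucleon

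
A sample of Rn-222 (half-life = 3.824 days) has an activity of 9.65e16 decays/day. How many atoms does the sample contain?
N = A/λ = 5.324e17 atoms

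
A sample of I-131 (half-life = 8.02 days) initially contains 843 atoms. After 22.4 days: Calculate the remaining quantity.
N = N₀(1/2)^(t/t½) = 121.6 atoms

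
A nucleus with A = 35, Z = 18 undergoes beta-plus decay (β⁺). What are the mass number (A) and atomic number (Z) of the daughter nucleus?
Daughter: A = 35, Z = 17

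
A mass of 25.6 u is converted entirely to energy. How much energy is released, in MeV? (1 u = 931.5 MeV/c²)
E = mc² = 23850 MeV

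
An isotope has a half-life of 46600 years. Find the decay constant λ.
λ = ln(2)/t½ = 1.487e-5 year⁻¹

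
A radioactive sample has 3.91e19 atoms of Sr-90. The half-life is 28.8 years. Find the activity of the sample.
A = λN = 9.41e17 decays/year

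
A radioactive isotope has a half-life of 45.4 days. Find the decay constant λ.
λ = ln(2)/t½ = 0.01527 day⁻¹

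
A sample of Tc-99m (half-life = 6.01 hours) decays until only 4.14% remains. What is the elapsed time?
t = t½ × log₂(N₀/N) = 27.61 hours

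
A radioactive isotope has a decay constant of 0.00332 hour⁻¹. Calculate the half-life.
t½ = ln(2)/λ = 208.8 hours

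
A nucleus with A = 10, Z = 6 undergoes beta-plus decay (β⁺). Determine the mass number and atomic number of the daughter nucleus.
Daughter: A = 10, Z = 5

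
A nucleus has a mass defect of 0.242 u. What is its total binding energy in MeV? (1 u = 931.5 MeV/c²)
B.E. = Δm × 931.5 = 225.4 MeV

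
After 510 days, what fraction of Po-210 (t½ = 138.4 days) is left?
N/N₀ = (1/2)^(t/t½) = 0.07775 = 7.78%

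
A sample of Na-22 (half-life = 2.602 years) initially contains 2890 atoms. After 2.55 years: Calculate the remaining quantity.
N = N₀(1/2)^(t/t½) = 1465 atoms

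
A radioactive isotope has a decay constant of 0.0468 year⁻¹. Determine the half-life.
t½ = ln(2)/λ = 14.81 years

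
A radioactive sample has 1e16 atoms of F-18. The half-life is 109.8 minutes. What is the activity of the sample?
A = λN = 6.313e13 decays/minute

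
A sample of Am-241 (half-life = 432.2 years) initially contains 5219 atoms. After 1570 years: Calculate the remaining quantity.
N = N₀(1/2)^(t/t½) = 420.8 atoms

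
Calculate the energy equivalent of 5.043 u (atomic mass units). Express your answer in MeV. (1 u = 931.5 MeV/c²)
E = mc² = 4698 MeV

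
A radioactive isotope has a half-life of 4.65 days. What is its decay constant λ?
λ = ln(2)/t½ = 0.1491 day⁻¹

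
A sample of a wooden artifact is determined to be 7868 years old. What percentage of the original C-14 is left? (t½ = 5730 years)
N/N₀ = (1/2)^(t/t½) = 0.3861 = 38.6%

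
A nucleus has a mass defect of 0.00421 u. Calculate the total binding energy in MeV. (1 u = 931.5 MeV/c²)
B.E. = Δm × 931.5 = 3.922 MeV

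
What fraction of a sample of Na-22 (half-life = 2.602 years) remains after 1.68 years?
N/N₀ = (1/2)^(t/t½) = 0.6392 = 63.9%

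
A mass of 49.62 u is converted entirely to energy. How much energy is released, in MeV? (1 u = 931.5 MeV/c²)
E = mc² = 46220 MeV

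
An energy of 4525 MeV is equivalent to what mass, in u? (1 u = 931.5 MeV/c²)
m = E/c² = 4.858 u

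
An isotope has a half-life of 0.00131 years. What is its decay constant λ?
λ = ln(2)/t½ = 529.1 year⁻¹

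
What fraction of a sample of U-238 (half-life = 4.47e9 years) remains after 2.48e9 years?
N/N₀ = (1/2)^(t/t½) = 0.6807 = 68.1%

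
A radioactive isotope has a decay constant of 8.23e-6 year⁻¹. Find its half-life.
t½ = ln(2)/λ = 84220 years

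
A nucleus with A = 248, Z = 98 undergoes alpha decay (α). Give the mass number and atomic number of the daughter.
Daughter: A = 244, Z = 96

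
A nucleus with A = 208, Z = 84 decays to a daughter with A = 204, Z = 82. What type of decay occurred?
ΔA = -4, ΔZ = -2 ⇒ alpha decay (α)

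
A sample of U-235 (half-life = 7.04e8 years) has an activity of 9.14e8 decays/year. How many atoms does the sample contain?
N = A/λ = 9.283e17 atoms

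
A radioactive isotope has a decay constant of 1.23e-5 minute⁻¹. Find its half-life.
t½ = ln(2)/λ = 56350 minutes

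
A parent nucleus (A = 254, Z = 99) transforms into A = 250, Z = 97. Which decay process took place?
ΔA = -4, ΔZ = -2 ⇒ alpha decay (α)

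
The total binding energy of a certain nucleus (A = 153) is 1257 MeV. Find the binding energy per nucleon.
B.E./A = 1257/153 = 8.216 MeV/nucleon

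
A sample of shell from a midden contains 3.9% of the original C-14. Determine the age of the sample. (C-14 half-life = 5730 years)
Age = t½ × log₂(1/ratio) = 26820 years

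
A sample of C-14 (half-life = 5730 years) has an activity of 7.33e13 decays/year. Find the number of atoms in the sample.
N = A/λ = 6.059e17 atoms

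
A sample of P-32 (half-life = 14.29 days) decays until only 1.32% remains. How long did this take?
t = t½ × log₂(N₀/N) = 89.22 days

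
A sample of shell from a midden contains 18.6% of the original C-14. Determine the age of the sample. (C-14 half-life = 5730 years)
Age = t½ × log₂(1/ratio) = 13900 years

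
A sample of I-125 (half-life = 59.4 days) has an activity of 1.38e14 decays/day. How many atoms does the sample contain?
N = A/λ = 1.183e16 atoms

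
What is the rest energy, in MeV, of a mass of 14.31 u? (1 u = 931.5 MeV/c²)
E = mc² = 13330 MeV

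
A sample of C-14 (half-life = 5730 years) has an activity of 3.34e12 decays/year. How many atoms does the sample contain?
N = A/λ = 2.761e16 atoms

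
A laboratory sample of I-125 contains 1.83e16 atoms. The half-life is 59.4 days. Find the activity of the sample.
A = λN = 2.135e14 decays/day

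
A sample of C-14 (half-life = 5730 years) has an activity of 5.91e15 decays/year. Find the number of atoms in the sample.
N = A/λ = 4.886e19 atoms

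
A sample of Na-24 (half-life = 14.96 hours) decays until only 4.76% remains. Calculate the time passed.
t = t½ × log₂(N₀/N) = 65.72 hours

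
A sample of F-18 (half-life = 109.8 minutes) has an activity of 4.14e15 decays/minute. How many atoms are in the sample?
N = A/λ = 6.558e17 atoms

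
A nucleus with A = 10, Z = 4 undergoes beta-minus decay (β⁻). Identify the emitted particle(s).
β⁻: electron (e⁻) + antineutrino (ν̄ₑ)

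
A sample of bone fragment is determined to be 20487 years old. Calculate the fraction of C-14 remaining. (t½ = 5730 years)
N/N₀ = (1/2)^(t/t½) = 0.08389 = 8.39%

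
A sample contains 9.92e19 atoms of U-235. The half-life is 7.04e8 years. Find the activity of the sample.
A = λN = 9.767e10 decays/year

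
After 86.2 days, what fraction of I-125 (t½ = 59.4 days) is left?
N/N₀ = (1/2)^(t/t½) = 0.3657 = 36.6%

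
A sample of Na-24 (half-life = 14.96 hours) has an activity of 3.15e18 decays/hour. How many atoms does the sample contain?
N = A/λ = 6.799e19 atoms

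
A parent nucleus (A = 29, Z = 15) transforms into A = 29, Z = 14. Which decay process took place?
ΔA = 0, ΔZ = -1 ⇒ beta-plus decay (β⁺) or electron capture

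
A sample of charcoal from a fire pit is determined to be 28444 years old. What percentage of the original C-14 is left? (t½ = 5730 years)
N/N₀ = (1/2)^(t/t½) = 0.03204 = 3.2%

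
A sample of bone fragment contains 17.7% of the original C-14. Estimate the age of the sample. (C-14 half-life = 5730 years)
Age = t½ × log₂(1/ratio) = 14310 years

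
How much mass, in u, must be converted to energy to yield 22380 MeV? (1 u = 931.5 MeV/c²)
m = E/c² = 24.03 u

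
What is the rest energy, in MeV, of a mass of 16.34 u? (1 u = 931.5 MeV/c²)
E = mc² = 15220 MeV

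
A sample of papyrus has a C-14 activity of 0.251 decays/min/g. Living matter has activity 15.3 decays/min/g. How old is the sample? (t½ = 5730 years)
Age = t½ × log₂(A₀/A) = 33980 years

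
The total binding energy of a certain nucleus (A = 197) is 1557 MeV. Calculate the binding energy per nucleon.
B.E./A = 1557/197 = 7.904 MeV/nucleon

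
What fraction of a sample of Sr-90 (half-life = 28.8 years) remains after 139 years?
N/N₀ = (1/2)^(t/t½) = 0.03525 = 3.52%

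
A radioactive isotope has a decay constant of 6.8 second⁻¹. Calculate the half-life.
t½ = ln(2)/λ = 0.1019 seconds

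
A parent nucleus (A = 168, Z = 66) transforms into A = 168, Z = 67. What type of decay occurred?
ΔA = 0, ΔZ = +1 ⇒ beta-minus decay (β⁻)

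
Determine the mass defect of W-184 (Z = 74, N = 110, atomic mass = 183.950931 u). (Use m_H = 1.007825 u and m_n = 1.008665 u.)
Δm = Z·m_H + N·m_n − M = 1.581 u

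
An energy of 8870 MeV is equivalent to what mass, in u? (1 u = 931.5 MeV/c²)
m = E/c² = 9.522 u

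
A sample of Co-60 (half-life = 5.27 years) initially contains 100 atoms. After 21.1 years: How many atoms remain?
N = N₀(1/2)^(t/t½) = 6.234 atoms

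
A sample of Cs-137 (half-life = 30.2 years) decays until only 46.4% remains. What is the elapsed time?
t = t½ × log₂(N₀/N) = 33.46 years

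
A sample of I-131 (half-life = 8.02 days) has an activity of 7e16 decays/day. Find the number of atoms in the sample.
N = A/λ = 8.099e17 atoms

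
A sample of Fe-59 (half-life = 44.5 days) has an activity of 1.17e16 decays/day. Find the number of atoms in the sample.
N = A/λ = 7.511e17 atoms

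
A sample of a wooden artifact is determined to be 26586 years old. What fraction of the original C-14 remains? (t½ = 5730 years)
N/N₀ = (1/2)^(t/t½) = 0.04011 = 4.01%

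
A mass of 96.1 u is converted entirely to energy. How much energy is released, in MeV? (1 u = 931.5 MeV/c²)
E = mc² = 89520 MeV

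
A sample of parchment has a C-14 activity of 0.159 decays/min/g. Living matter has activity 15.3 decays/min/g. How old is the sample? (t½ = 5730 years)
Age = t½ × log₂(A₀/A) = 37750 years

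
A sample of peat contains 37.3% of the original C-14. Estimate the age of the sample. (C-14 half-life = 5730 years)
Age = t½ × log₂(1/ratio) = 8152 years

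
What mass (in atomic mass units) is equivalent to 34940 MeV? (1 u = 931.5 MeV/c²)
m = E/c² = 37.51 u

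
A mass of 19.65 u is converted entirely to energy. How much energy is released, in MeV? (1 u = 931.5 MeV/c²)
E = mc² = 18300 MeV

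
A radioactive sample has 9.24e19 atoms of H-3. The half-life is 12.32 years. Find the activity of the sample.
A = λN = 5.199e18 decays/year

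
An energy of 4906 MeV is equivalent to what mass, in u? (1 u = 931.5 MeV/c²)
m = E/c² = 5.267 u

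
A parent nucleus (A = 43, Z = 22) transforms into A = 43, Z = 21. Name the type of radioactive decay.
ΔA = 0, ΔZ = -1 ⇒ beta-plus decay (β⁺) or electron capture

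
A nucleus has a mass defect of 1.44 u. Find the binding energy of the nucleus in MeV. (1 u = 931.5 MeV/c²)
B.E. = Δm × 931.5 = 1341 MeV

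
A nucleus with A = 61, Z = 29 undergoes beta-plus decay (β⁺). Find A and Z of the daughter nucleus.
Daughter: A = 61, Z = 28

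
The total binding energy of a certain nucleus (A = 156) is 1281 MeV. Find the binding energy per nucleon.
B.E./A = 1281/156 = 8.212 MeV/nucleon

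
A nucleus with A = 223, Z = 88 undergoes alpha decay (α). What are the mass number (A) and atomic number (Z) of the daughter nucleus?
Daughter: A = 219, Z = 86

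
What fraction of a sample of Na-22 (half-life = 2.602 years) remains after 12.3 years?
N/N₀ = (1/2)^(t/t½) = 0.03776 = 3.78%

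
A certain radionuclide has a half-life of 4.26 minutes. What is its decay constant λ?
λ = ln(2)/t½ = 0.1627 minute⁻¹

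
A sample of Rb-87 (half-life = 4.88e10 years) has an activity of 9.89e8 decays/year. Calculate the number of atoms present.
N = A/λ = 6.963e19 atoms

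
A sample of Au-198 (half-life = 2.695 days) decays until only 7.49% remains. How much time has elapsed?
t = t½ × log₂(N₀/N) = 10.08 days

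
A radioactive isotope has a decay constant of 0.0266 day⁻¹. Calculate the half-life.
t½ = ln(2)/λ = 26.06 days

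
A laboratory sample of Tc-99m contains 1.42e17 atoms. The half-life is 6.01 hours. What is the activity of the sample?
A = λN = 1.638e16 decays/hour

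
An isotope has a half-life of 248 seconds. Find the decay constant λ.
λ = ln(2)/t½ = 0.002795 second⁻¹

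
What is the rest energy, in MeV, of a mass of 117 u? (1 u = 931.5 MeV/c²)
E = mc² = 1.09e5 MeV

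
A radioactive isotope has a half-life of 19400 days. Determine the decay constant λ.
λ = ln(2)/t½ = 3.573e-5 day⁻¹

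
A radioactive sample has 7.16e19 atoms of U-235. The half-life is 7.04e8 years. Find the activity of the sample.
A = λN = 7.05e10 decays/year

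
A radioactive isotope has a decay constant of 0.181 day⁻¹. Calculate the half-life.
t½ = ln(2)/λ = 3.83 days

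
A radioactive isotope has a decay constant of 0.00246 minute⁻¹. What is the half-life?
t½ = ln(2)/λ = 281.8 minutes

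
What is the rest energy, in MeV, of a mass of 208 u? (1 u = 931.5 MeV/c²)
E = mc² = 1.938e5 MeV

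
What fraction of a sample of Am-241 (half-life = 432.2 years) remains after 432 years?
N/N₀ = (1/2)^(t/t½) = 0.5002 = 50%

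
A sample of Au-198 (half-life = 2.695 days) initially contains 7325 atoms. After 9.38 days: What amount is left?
N = N₀(1/2)^(t/t½) = 656.2 atoms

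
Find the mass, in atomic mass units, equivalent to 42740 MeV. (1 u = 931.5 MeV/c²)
m = E/c² = 45.88 u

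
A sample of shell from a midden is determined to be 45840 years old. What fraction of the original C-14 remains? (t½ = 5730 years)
N/N₀ = (1/2)^(t/t½) = 0.003906 = 0.391%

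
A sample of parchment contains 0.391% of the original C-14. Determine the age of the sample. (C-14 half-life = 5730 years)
Age = t½ × log₂(1/ratio) = 45830 years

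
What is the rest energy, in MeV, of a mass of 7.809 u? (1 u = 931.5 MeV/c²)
E = mc² = 7274 MeV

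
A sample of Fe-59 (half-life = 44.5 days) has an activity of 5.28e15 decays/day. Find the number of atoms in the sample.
N = A/λ = 3.39e17 atoms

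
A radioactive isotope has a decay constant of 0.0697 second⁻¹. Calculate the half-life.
t½ = ln(2)/λ = 9.945 seconds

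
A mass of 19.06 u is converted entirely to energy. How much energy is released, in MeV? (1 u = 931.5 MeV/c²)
E = mc² = 17750 MeV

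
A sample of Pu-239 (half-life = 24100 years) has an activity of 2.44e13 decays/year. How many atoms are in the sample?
N = A/λ = 8.484e17 atoms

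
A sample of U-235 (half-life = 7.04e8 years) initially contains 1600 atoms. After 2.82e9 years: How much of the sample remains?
N = N₀(1/2)^(t/t½) = 99.61 atoms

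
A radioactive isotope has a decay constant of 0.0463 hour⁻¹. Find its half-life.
t½ = ln(2)/λ = 14.97 hours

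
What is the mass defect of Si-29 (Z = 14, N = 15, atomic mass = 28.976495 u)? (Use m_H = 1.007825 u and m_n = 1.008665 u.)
Δm = Z·m_H + N·m_n − M = 0.263 u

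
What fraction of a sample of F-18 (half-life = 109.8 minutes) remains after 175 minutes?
N/N₀ = (1/2)^(t/t½) = 0.3313 = 33.1%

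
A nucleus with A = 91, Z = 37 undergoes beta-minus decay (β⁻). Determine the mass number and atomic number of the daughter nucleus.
Daughter: A = 91, Z = 38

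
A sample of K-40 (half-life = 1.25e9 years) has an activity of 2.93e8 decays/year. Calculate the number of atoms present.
N = A/λ = 5.284e17 atoms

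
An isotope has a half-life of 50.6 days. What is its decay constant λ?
λ = ln(2)/t½ = 0.0137 day⁻¹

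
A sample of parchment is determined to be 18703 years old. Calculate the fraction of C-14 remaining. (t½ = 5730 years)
N/N₀ = (1/2)^(t/t½) = 0.1041 = 10.4%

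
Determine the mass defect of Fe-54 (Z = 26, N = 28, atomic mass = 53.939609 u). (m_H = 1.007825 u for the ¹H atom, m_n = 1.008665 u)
Δm = Z·m_H + N·m_n − M = 0.5065 u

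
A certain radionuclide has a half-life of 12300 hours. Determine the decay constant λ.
λ = ln(2)/t½ = 5.635e-5 hour⁻¹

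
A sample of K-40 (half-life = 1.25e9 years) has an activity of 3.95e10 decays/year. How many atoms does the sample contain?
N = A/λ = 7.123e19 atoms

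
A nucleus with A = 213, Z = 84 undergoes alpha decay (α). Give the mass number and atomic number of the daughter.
Daughter: A = 209, Z = 82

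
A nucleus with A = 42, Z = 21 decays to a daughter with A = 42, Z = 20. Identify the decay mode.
ΔA = 0, ΔZ = -1 ⇒ beta-plus decay (β⁺) or electron capture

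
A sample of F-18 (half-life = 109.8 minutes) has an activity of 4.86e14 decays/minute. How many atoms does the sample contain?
N = A/λ = 7.699e16 atoms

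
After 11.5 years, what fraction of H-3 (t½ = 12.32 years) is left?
N/N₀ = (1/2)^(t/t½) = 0.5236 = 52.4%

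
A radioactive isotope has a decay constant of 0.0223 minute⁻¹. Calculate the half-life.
t½ = ln(2)/λ = 31.08 minutes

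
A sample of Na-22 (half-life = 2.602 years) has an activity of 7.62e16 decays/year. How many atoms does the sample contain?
N = A/λ = 2.86e17 atoms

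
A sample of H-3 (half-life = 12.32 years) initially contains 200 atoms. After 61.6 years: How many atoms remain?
N = N₀(1/2)^(t/t½) = 6.25 atoms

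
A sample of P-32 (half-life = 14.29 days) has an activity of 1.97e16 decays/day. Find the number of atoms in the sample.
N = A/λ = 4.061e17 atoms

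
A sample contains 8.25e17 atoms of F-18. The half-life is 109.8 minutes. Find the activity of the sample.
A = λN = 5.208e15 decays/minute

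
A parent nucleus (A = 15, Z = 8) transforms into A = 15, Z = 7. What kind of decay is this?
ΔA = 0, ΔZ = -1 ⇒ beta-plus decay (β⁺) or electron capture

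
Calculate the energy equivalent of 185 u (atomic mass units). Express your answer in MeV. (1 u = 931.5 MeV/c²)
E = mc² = 1.723e5 MeV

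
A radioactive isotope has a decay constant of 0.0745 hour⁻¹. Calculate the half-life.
t½ = ln(2)/λ = 9.304 hours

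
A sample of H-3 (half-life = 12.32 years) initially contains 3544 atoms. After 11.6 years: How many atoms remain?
N = N₀(1/2)^(t/t½) = 1845 atoms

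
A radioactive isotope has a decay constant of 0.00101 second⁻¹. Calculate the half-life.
t½ = ln(2)/λ = 686.3 seconds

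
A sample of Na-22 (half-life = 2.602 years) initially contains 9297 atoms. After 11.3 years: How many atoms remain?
N = N₀(1/2)^(t/t½) = 458.2 atoms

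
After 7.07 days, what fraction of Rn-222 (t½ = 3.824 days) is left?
N/N₀ = (1/2)^(t/t½) = 0.2776 = 27.8%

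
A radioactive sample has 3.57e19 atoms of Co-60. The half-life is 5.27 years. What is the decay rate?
A = λN = 4.696e18 decays/year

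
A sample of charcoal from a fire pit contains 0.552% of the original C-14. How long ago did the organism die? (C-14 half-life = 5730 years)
Age = t½ × log₂(1/ratio) = 42980 years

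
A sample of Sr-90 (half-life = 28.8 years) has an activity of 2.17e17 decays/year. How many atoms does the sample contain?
N = A/λ = 9.016e18 atoms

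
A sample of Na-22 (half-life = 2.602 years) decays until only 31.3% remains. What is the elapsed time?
t = t½ × log₂(N₀/N) = 4.36 years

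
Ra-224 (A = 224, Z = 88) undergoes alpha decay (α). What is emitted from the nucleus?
α particle = ⁴₂He (2 protons + 2 neutrons)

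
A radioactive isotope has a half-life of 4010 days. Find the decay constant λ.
λ = ln(2)/t½ = 1.729e-4 day⁻¹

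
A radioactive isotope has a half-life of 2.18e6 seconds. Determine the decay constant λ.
λ = ln(2)/t½ = 3.18e-7 second⁻¹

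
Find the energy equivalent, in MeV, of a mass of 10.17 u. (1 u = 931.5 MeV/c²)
E = mc² = 9473 MeV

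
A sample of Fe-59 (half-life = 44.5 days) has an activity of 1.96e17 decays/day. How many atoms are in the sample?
N = A/λ = 1.258e19 atoms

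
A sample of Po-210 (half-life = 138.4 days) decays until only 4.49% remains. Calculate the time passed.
t = t½ × log₂(N₀/N) = 619.6 days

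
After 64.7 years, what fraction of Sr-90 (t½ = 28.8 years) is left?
N/N₀ = (1/2)^(t/t½) = 0.2107 = 21.1%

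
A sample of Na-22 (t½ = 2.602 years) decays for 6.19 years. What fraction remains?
N/N₀ = (1/2)^(t/t½) = 0.1923 = 19.2%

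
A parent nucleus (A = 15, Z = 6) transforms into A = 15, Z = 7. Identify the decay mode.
ΔA = 0, ΔZ = +1 ⇒ beta-minus decay (β⁻)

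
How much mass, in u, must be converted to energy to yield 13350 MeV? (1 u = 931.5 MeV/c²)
m = E/c² = 14.33 u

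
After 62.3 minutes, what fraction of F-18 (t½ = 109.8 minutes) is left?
N/N₀ = (1/2)^(t/t½) = 0.6748 = 67.5%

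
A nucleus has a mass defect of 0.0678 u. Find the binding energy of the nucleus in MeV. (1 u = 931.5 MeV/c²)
B.E. = Δm × 931.5 = 63.16 MeV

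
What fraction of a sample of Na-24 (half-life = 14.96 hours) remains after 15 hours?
N/N₀ = (1/2)^(t/t½) = 0.4991 = 49.9%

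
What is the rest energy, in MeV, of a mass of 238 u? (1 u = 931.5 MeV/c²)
E = mc² = 2.217e5 MeV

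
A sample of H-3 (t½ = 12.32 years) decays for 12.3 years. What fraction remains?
N/N₀ = (1/2)^(t/t½) = 0.5006 = 50.1%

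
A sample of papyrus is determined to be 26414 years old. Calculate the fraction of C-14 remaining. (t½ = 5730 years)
N/N₀ = (1/2)^(t/t½) = 0.04096 = 4.1%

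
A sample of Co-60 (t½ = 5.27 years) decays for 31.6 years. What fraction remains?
N/N₀ = (1/2)^(t/t½) = 0.01567 = 1.57%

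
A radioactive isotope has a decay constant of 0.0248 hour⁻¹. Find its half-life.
t½ = ln(2)/λ = 27.95 hours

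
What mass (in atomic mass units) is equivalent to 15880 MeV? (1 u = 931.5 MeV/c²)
m = E/c² = 17.05 u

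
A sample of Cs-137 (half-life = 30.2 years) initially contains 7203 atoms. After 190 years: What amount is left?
N = N₀(1/2)^(t/t½) = 91.96 atoms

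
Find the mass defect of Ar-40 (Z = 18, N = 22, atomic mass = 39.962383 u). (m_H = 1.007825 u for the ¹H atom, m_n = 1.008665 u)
Δm = Z·m_H + N·m_n − M = 0.3691 u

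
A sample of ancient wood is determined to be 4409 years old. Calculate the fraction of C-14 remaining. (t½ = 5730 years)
N/N₀ = (1/2)^(t/t½) = 0.5866 = 58.7%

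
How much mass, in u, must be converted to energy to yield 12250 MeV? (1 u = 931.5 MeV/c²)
m = E/c² = 13.15 u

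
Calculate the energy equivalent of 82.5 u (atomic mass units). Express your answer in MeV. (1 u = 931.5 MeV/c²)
E = mc² = 76850 MeV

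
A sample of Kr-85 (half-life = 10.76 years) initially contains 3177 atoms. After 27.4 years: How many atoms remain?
N = N₀(1/2)^(t/t½) = 543.8 atoms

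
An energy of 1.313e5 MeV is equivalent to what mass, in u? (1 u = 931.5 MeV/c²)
m = E/c² = 141 u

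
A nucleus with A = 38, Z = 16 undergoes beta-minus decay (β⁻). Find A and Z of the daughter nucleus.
Daughter: A = 38, Z = 17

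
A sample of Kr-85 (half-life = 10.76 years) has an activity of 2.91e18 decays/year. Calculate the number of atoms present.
N = A/λ = 4.517e19 atoms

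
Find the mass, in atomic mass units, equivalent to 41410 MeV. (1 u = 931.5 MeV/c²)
m = E/c² = 44.46 u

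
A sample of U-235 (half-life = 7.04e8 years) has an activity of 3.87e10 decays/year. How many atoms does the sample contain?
N = A/λ = 3.931e19 atoms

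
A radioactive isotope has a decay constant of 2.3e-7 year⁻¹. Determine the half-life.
t½ = ln(2)/λ = 3.014e6 years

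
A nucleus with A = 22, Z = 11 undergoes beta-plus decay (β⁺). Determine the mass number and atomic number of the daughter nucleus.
Daughter: A = 22, Z = 10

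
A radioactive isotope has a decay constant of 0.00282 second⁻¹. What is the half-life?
t½ = ln(2)/λ = 245.8 seconds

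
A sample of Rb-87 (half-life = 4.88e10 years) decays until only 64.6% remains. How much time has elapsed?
t = t½ × log₂(N₀/N) = 3.076e10 years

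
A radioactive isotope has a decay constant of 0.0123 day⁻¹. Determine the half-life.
t½ = ln(2)/λ = 56.35 days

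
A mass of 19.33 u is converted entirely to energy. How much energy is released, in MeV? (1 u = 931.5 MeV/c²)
E = mc² = 18010 MeV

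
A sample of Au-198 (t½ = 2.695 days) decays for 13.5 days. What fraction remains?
N/N₀ = (1/2)^(t/t½) = 0.03105 = 3.1%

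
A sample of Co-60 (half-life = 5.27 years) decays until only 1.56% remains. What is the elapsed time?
t = t½ × log₂(N₀/N) = 31.63 years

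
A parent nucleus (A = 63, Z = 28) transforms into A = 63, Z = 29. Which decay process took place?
ΔA = 0, ΔZ = +1 ⇒ beta-minus decay (β⁻)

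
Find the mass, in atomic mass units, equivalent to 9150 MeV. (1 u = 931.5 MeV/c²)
m = E/c² = 9.823 u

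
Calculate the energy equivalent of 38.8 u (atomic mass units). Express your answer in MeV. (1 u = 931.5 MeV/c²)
E = mc² = 36140 MeV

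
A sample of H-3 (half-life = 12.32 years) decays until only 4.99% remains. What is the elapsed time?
t = t½ × log₂(N₀/N) = 53.28 years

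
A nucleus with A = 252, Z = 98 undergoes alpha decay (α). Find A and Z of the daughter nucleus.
Daughter: A = 248, Z = 96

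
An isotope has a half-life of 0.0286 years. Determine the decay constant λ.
λ = ln(2)/t½ = 24.24 year⁻¹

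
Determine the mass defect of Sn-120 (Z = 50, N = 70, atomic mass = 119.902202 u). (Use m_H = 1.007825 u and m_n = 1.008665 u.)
Δm = Z·m_H + N·m_n − M = 1.096 u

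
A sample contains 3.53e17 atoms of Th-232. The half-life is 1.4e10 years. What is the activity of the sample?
A = λN = 1.748e7 decays/year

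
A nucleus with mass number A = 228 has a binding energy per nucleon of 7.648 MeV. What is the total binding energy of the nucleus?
B.E. = 7.648 × 228 = 1744 MeV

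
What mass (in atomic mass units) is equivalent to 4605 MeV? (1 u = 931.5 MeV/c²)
m = E/c² = 4.944 u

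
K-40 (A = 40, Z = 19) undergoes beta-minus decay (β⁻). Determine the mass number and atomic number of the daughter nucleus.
Daughter: A = 40, Z = 20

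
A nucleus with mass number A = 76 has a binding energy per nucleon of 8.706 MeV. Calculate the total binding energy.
B.E. = 8.706 × 76 = 661.7 MeV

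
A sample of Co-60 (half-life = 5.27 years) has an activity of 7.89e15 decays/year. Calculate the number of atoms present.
N = A/λ = 5.999e16 atoms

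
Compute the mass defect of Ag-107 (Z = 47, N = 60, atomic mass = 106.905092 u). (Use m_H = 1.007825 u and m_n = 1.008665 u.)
Δm = Z·m_H + N·m_n − M = 0.9826 u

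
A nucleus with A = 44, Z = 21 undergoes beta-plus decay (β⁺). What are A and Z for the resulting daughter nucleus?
Daughter: A = 44, Z = 20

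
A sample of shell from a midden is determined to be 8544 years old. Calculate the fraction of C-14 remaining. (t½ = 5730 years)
N/N₀ = (1/2)^(t/t½) = 0.3557 = 35.6%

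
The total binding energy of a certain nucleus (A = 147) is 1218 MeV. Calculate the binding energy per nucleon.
B.E./A = 1218/147 = 8.286 MeV/nucleon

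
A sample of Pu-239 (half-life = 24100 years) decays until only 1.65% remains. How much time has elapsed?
t = t½ × log₂(N₀/N) = 1.427e5 years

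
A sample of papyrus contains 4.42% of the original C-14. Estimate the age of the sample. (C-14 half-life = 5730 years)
Age = t½ × log₂(1/ratio) = 25780 years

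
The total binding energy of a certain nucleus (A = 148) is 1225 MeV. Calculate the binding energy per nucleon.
B.E./A = 1225/148 = 8.277 MeV/nucleon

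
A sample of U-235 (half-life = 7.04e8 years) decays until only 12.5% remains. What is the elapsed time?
t = t½ × log₂(N₀/N) = 2.112e9 years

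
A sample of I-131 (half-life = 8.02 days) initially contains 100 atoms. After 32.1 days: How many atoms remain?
N = N₀(1/2)^(t/t½) = 6.239 atoms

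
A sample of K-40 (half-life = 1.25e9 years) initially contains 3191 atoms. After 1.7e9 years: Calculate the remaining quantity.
N = N₀(1/2)^(t/t½) = 1243 atoms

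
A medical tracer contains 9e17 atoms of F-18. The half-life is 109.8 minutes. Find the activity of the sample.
A = λN = 5.682e15 decays/minute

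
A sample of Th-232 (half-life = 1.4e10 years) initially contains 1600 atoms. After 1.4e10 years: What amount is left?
N = N₀(1/2)^(t/t½) = 800 atoms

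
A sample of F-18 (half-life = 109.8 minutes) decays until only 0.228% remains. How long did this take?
t = t½ × log₂(N₀/N) = 963.7 minutes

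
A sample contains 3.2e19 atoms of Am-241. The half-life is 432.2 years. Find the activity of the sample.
A = λN = 5.132e16 decays/year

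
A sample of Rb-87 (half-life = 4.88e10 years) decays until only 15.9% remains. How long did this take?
t = t½ × log₂(N₀/N) = 1.295e11 years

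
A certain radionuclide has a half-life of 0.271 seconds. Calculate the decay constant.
λ = ln(2)/t½ = 2.558 second⁻¹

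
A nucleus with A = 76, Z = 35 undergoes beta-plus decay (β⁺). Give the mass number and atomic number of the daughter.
Daughter: A = 76, Z = 34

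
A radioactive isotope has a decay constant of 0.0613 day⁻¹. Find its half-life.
t½ = ln(2)/λ = 11.31 days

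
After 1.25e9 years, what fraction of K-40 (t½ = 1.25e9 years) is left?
N/N₀ = (1/2)^(t/t½) = 0.5 = 50%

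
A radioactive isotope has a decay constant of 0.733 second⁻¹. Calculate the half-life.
t½ = ln(2)/λ = 0.9456 seconds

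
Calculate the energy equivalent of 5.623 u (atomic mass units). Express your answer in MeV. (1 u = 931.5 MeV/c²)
E = mc² = 5238 MeV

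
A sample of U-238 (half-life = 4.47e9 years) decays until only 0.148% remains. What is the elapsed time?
t = t½ × log₂(N₀/N) = 4.202e10 years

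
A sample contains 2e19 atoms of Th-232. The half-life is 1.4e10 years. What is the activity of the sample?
A = λN = 9.902e8 decays/year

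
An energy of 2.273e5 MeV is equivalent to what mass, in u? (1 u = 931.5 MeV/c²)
m = E/c² = 244 u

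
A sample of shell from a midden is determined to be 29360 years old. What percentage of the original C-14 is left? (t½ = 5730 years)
N/N₀ = (1/2)^(t/t½) = 0.02868 = 2.87%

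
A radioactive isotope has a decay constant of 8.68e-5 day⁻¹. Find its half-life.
t½ = ln(2)/λ = 7986 days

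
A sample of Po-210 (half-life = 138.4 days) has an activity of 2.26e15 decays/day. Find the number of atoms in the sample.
N = A/λ = 4.513e17 atoms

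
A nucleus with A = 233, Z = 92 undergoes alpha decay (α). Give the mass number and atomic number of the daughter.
Daughter: A = 229, Z = 90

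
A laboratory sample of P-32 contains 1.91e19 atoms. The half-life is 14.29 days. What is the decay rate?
A = λN = 9.265e17 decays/day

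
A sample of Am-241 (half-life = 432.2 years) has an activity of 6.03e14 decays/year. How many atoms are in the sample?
N = A/λ = 3.76e17 atoms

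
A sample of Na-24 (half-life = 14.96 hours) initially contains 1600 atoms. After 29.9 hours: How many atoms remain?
N = N₀(1/2)^(t/t½) = 400.4 atoms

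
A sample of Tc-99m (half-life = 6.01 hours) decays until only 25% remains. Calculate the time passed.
t = t½ × log₂(N₀/N) = 12.02 hours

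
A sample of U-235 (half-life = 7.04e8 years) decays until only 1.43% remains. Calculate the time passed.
t = t½ × log₂(N₀/N) = 4.314e9 years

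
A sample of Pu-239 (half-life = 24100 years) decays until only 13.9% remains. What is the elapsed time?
t = t½ × log₂(N₀/N) = 68610 years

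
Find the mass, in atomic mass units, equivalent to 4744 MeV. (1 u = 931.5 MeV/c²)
m = E/c² = 5.093 u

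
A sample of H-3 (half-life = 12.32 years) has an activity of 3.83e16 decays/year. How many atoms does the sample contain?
N = A/λ = 6.807e17 atoms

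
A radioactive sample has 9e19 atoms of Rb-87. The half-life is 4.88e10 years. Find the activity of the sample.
A = λN = 1.278e9 decays/year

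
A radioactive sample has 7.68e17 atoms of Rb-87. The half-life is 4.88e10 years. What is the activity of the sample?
A = λN = 1.091e7 decays/year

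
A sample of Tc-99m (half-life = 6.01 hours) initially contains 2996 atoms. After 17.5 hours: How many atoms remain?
N = N₀(1/2)^(t/t½) = 398.1 atoms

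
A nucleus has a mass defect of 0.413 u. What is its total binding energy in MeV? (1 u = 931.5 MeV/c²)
B.E. = Δm × 931.5 = 384.7 MeV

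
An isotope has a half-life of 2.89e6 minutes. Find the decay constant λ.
λ = ln(2)/t½ = 2.398e-7 minute⁻¹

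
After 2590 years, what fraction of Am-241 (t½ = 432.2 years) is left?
N/N₀ = (1/2)^(t/t½) = 0.01571 = 1.57%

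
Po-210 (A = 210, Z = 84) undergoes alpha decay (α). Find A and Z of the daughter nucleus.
Daughter: A = 206, Z = 82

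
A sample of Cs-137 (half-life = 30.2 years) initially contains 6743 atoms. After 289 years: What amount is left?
N = N₀(1/2)^(t/t½) = 8.874 atoms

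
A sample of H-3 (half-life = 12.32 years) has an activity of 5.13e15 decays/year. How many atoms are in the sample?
N = A/λ = 9.118e16 atoms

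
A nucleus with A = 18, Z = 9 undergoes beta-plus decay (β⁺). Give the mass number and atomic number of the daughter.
Daughter: A = 18, Z = 8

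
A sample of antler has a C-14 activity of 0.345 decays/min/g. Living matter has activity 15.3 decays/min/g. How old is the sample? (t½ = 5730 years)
Age = t½ × log₂(A₀/A) = 31350 years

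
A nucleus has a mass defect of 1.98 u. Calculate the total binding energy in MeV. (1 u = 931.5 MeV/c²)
B.E. = Δm × 931.5 = 1844 MeV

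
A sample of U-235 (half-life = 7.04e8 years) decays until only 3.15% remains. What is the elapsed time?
t = t½ × log₂(N₀/N) = 3.512e9 years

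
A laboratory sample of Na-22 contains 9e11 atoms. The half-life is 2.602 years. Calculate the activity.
A = λN = 2.398e11 decays/year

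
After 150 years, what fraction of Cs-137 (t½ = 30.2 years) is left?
N/N₀ = (1/2)^(t/t½) = 0.03198 = 3.2%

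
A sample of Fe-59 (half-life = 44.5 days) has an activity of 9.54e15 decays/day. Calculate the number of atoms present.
N = A/λ = 6.125e17 atoms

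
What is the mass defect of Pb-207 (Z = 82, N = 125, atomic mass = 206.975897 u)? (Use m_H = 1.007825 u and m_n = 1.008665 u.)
Δm = Z·m_H + N·m_n − M = 1.749 u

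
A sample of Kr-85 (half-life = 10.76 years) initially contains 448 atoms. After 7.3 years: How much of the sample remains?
N = N₀(1/2)^(t/t½) = 279.9 atoms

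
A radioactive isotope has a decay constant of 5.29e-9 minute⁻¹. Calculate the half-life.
t½ = ln(2)/λ = 1.31e8 minutes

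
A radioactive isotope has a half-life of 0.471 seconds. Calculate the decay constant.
λ = ln(2)/t½ = 1.472 second⁻¹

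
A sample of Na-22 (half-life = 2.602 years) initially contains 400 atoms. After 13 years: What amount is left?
N = N₀(1/2)^(t/t½) = 12.53 atoms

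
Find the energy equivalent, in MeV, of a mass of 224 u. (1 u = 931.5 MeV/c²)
E = mc² = 2.087e5 MeV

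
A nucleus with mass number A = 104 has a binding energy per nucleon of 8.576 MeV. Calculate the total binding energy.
B.E. = 8.576 × 104 = 891.9 MeV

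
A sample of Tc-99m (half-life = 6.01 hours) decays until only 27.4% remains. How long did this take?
t = t½ × log₂(N₀/N) = 11.23 hours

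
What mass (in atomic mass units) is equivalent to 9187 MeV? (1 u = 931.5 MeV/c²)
m = E/c² = 9.863 u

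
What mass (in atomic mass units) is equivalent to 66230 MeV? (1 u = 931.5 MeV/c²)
m = E/c² = 71.1 u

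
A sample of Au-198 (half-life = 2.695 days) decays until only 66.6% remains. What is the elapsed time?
t = t½ × log₂(N₀/N) = 1.58 days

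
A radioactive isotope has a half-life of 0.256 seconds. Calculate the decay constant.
λ = ln(2)/t½ = 2.708 second⁻¹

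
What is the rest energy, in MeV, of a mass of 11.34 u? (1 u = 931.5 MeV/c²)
E = mc² = 10560 MeV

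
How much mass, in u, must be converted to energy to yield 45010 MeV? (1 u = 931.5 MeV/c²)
m = E/c² = 48.32 u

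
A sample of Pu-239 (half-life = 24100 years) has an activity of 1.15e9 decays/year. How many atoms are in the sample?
N = A/λ = 3.998e13 atoms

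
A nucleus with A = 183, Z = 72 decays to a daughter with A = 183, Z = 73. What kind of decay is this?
ΔA = 0, ΔZ = +1 ⇒ beta-minus decay (β⁻)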